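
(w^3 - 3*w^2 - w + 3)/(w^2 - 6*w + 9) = (w^2 - 1)/(w - 3)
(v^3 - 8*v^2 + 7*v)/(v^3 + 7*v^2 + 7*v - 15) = v*(v - 7)/(v^2 + 8*v + 15)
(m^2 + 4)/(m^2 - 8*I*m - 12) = (m + 2*I)/(m - 6*I)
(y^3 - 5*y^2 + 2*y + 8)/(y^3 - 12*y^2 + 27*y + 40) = (y^2 - 6*y + 8)/(y^2 - 13*y + 40)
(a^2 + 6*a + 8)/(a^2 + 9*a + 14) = (a + 4)/(a + 7)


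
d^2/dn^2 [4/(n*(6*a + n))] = 8*(n^2 + n*(6*a + n) + (6*a + n)^2)/(n^3*(6*a + n)^3)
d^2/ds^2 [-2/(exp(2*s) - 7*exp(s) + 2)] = 2*(-2*(2*exp(s) - 7)^2*exp(s) + (4*exp(s) - 7)*(exp(2*s) - 7*exp(s) + 2))*exp(s)/(exp(2*s) - 7*exp(s) + 2)^3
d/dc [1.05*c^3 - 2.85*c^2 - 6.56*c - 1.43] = 3.15*c^2 - 5.7*c - 6.56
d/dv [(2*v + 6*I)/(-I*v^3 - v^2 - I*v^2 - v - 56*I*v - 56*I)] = (-4*I*v^3 + v^2*(16 - 2*I) + v*(12 - 12*I) + 336 + 106*I)/(v^6 + v^5*(2 - 2*I) + v^4*(112 - 4*I) + v^3*(222 - 114*I) + v^2*(3247 - 224*I) + v*(6272 - 112*I) + 3136)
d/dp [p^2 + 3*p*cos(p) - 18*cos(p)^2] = -3*p*sin(p) + 2*p + 18*sin(2*p) + 3*cos(p)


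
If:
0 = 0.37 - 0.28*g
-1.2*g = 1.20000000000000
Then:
No Solution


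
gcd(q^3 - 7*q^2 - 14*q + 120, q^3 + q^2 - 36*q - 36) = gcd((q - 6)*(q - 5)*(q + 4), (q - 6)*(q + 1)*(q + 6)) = q - 6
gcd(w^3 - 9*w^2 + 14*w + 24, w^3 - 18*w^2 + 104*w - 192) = w^2 - 10*w + 24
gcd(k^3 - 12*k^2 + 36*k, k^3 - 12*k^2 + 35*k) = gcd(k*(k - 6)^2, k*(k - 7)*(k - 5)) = k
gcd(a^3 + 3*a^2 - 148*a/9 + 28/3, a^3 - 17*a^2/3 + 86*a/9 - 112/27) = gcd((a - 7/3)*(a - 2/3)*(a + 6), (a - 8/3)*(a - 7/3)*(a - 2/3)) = a^2 - 3*a + 14/9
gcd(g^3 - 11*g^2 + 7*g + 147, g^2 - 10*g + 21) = g - 7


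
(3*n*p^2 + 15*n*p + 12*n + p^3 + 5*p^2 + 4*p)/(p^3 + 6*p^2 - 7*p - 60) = (3*n*p + 3*n + p^2 + p)/(p^2 + 2*p - 15)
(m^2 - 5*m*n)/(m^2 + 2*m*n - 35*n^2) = m/(m + 7*n)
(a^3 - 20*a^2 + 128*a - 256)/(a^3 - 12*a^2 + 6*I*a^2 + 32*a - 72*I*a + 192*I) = (a - 8)/(a + 6*I)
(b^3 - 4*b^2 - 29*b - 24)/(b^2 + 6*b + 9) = (b^2 - 7*b - 8)/(b + 3)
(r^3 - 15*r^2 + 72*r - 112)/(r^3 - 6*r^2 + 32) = (r - 7)/(r + 2)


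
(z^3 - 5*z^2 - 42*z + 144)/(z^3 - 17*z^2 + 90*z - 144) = (z + 6)/(z - 6)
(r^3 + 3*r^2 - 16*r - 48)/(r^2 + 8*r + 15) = (r^2 - 16)/(r + 5)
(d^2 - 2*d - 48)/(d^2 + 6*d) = (d - 8)/d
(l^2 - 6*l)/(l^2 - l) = (l - 6)/(l - 1)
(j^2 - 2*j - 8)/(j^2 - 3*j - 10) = (j - 4)/(j - 5)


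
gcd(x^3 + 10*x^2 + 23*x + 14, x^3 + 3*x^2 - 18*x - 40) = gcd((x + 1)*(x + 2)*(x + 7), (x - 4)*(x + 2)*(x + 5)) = x + 2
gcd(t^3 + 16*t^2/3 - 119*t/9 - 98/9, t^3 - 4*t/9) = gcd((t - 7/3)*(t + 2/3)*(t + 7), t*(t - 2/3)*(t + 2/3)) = t + 2/3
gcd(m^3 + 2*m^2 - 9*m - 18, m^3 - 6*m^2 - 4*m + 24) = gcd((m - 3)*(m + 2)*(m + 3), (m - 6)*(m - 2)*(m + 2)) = m + 2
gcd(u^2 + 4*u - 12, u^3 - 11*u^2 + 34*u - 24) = 1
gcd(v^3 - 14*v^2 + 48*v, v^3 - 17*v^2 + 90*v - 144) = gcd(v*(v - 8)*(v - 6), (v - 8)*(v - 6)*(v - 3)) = v^2 - 14*v + 48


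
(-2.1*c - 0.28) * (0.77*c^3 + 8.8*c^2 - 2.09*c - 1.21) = -1.617*c^4 - 18.6956*c^3 + 1.925*c^2 + 3.1262*c + 0.3388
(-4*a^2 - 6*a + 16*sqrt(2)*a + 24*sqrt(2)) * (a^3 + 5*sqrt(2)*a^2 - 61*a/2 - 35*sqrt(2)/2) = -4*a^5 - 6*a^4 - 4*sqrt(2)*a^4 - 6*sqrt(2)*a^3 + 282*a^3 - 418*sqrt(2)*a^2 + 423*a^2 - 627*sqrt(2)*a - 560*a - 840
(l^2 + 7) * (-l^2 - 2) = -l^4 - 9*l^2 - 14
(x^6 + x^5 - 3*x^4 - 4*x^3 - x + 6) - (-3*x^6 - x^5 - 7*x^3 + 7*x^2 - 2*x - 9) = 4*x^6 + 2*x^5 - 3*x^4 + 3*x^3 - 7*x^2 + x + 15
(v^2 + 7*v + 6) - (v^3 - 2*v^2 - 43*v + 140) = -v^3 + 3*v^2 + 50*v - 134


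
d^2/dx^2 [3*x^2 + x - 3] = 6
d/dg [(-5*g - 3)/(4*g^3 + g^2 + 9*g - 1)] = (-20*g^3 - 5*g^2 - 45*g + (5*g + 3)*(12*g^2 + 2*g + 9) + 5)/(4*g^3 + g^2 + 9*g - 1)^2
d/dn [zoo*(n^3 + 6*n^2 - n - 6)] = zoo*(n^2 + n + 1)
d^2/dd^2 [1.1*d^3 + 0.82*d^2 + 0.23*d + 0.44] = 6.6*d + 1.64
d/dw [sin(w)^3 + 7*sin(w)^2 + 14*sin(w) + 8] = (3*sin(w)^2 + 14*sin(w) + 14)*cos(w)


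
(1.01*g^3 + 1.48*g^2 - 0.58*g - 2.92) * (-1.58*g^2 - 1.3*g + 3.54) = -1.5958*g^5 - 3.6514*g^4 + 2.5678*g^3 + 10.6068*g^2 + 1.7428*g - 10.3368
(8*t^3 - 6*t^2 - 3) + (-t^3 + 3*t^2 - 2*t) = 7*t^3 - 3*t^2 - 2*t - 3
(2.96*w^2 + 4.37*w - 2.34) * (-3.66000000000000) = -10.8336*w^2 - 15.9942*w + 8.5644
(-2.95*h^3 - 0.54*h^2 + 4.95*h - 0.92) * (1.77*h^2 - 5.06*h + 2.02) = -5.2215*h^5 + 13.9712*h^4 + 5.5349*h^3 - 27.7662*h^2 + 14.6542*h - 1.8584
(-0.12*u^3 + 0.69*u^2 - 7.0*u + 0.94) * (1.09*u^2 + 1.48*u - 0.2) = -0.1308*u^5 + 0.5745*u^4 - 6.5848*u^3 - 9.4734*u^2 + 2.7912*u - 0.188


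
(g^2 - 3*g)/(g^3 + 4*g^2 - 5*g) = (g - 3)/(g^2 + 4*g - 5)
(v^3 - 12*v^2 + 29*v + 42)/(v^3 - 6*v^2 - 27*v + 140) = (v^2 - 5*v - 6)/(v^2 + v - 20)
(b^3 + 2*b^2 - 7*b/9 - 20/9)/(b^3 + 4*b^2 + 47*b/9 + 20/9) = (b - 1)/(b + 1)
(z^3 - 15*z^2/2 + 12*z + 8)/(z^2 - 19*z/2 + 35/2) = (2*z^3 - 15*z^2 + 24*z + 16)/(2*z^2 - 19*z + 35)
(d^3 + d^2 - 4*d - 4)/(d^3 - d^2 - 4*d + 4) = (d + 1)/(d - 1)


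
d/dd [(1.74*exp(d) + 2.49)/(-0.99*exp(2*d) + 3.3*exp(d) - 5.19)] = (1.7226*exp(2*d) + 4.9302*exp(d) - 17.2476)*exp(d)/(0.9801*exp(4*d) - 6.534*exp(3*d) + 21.1662*exp(2*d) - 34.254*exp(d) + 26.9361)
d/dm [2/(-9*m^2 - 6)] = 4*m/(3*m^2 + 2)^2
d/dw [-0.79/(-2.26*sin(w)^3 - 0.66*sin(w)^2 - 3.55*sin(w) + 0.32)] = (-1.0428*sin(w) + 2.6781*cos(2*w) - 5.4826)*cos(w)/(2.26*sin(w)^3 + 0.66*sin(w)^2 + 3.55*sin(w) - 0.32)^2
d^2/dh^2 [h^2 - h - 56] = 2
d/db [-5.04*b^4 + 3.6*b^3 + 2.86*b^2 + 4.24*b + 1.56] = -20.16*b^3 + 10.8*b^2 + 5.72*b + 4.24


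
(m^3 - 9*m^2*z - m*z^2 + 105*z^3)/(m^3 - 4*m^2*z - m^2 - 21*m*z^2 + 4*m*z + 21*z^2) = (m - 5*z)/(m - 1)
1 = 1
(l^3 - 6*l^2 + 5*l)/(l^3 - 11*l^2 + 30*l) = (l - 1)/(l - 6)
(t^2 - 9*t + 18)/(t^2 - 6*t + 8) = (t^2 - 9*t + 18)/(t^2 - 6*t + 8)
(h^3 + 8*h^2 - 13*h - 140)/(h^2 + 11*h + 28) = (h^2 + h - 20)/(h + 4)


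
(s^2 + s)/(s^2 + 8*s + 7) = s/(s + 7)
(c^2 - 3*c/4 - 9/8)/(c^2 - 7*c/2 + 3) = (c + 3/4)/(c - 2)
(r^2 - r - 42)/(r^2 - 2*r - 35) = (r + 6)/(r + 5)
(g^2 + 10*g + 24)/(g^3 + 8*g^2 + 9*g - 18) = (g + 4)/(g^2 + 2*g - 3)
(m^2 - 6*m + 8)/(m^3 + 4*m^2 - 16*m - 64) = (m - 2)/(m^2 + 8*m + 16)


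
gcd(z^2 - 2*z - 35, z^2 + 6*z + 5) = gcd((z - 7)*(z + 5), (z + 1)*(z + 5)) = z + 5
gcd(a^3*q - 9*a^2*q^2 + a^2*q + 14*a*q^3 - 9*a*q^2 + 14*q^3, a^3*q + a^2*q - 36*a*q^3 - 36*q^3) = a*q + q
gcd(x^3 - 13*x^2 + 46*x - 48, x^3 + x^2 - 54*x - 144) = x - 8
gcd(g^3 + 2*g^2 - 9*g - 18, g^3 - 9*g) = g^2 - 9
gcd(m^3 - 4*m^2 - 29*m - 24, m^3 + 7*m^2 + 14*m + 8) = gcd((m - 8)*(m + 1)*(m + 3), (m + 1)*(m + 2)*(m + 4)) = m + 1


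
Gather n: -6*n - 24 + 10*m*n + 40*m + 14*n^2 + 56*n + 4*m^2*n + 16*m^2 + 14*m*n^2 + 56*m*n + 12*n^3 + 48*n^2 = 16*m^2 + 40*m + 12*n^3 + n^2*(14*m + 62) + n*(4*m^2 + 66*m + 50) - 24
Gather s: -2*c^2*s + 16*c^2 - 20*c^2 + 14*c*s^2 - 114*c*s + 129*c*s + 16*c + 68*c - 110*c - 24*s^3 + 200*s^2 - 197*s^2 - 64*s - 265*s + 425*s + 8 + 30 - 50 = -4*c^2 - 26*c - 24*s^3 + s^2*(14*c + 3) + s*(-2*c^2 + 15*c + 96) - 12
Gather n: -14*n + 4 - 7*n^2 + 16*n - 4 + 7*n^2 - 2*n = 0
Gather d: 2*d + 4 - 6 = 2*d - 2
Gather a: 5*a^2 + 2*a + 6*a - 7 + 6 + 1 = 5*a^2 + 8*a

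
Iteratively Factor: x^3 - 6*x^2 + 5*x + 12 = (x - 4)*(x^2 - 2*x - 3) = (x - 4)*(x - 3)*(x + 1)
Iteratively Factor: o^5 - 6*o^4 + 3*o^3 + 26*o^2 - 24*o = (o + 2)*(o^4 - 8*o^3 + 19*o^2 - 12*o) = (o - 1)*(o + 2)*(o^3 - 7*o^2 + 12*o) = o*(o - 1)*(o + 2)*(o^2 - 7*o + 12) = o*(o - 4)*(o - 1)*(o + 2)*(o - 3)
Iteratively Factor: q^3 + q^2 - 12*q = (q)*(q^2 + q - 12) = q*(q - 3)*(q + 4)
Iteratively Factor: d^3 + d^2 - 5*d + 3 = (d + 3)*(d^2 - 2*d + 1) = (d - 1)*(d + 3)*(d - 1)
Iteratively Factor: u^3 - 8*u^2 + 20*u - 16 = (u - 4)*(u^2 - 4*u + 4) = (u - 4)*(u - 2)*(u - 2)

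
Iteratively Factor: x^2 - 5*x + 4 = (x - 4)*(x - 1)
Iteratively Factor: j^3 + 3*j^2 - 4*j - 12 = (j + 3)*(j^2 - 4) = (j + 2)*(j + 3)*(j - 2)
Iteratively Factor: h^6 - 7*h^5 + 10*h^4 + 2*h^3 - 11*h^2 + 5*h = (h - 5)*(h^5 - 2*h^4 + 2*h^2 - h) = (h - 5)*(h + 1)*(h^4 - 3*h^3 + 3*h^2 - h) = (h - 5)*(h - 1)*(h + 1)*(h^3 - 2*h^2 + h) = h*(h - 5)*(h - 1)*(h + 1)*(h^2 - 2*h + 1) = h*(h - 5)*(h - 1)^2*(h + 1)*(h - 1)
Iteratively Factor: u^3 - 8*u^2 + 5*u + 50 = (u - 5)*(u^2 - 3*u - 10) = (u - 5)^2*(u + 2)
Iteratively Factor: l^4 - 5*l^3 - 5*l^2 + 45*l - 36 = (l - 3)*(l^3 - 2*l^2 - 11*l + 12) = (l - 3)*(l + 3)*(l^2 - 5*l + 4) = (l - 4)*(l - 3)*(l + 3)*(l - 1)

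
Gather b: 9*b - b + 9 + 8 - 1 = 8*b + 16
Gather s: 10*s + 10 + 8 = 10*s + 18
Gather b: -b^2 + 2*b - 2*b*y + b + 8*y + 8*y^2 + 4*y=-b^2 + b*(3 - 2*y) + 8*y^2 + 12*y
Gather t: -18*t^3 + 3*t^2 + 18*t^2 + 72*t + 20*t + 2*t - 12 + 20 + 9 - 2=-18*t^3 + 21*t^2 + 94*t + 15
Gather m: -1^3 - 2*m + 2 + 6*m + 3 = 4*m + 4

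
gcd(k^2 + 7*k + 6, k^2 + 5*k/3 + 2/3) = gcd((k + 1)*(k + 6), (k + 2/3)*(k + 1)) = k + 1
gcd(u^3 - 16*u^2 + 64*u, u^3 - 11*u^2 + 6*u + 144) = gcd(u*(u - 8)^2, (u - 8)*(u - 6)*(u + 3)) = u - 8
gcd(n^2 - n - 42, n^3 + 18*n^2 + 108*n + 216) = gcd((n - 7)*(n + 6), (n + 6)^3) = n + 6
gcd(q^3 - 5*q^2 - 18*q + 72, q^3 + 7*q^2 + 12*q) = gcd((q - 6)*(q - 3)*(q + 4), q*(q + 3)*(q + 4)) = q + 4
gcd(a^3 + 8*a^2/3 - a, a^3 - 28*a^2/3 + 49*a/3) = a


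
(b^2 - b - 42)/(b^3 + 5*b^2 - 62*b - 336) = (b - 7)/(b^2 - b - 56)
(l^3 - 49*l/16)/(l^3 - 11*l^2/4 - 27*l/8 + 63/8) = l*(4*l - 7)/(2*(2*l^2 - 9*l + 9))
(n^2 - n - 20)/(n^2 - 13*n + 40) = (n + 4)/(n - 8)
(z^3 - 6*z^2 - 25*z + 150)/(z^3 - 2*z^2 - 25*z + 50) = (z - 6)/(z - 2)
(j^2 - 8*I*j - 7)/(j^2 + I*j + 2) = (j - 7*I)/(j + 2*I)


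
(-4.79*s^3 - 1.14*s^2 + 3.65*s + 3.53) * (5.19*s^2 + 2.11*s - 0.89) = -24.8601*s^5 - 16.0235*s^4 + 20.8012*s^3 + 27.0368*s^2 + 4.1998*s - 3.1417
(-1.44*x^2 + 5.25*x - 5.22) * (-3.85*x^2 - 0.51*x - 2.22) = 5.544*x^4 - 19.4781*x^3 + 20.6163*x^2 - 8.9928*x + 11.5884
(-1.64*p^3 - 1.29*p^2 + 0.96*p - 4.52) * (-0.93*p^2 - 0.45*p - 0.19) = 1.5252*p^5 + 1.9377*p^4 - 0.000700000000000034*p^3 + 4.0167*p^2 + 1.8516*p + 0.8588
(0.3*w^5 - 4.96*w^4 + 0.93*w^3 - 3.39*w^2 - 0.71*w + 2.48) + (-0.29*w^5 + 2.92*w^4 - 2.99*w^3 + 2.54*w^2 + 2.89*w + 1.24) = 0.01*w^5 - 2.04*w^4 - 2.06*w^3 - 0.85*w^2 + 2.18*w + 3.72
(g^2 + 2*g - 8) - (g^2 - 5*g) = 7*g - 8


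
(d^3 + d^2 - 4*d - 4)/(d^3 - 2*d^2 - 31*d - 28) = (d^2 - 4)/(d^2 - 3*d - 28)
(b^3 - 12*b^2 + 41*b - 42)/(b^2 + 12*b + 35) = (b^3 - 12*b^2 + 41*b - 42)/(b^2 + 12*b + 35)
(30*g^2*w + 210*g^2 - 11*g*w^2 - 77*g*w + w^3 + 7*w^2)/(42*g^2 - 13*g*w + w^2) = (-5*g*w - 35*g + w^2 + 7*w)/(-7*g + w)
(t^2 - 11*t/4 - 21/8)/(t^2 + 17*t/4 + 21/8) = (2*t - 7)/(2*t + 7)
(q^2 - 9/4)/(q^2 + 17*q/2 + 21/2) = (q - 3/2)/(q + 7)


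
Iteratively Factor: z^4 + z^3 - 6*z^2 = (z)*(z^3 + z^2 - 6*z) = z*(z + 3)*(z^2 - 2*z) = z^2*(z + 3)*(z - 2)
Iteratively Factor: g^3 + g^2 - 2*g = (g + 2)*(g^2 - g) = g*(g + 2)*(g - 1)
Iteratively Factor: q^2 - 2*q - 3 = (q - 3)*(q + 1)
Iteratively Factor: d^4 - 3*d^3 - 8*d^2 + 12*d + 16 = (d + 1)*(d^3 - 4*d^2 - 4*d + 16) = (d - 2)*(d + 1)*(d^2 - 2*d - 8) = (d - 4)*(d - 2)*(d + 1)*(d + 2)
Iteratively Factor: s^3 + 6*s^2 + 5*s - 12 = (s - 1)*(s^2 + 7*s + 12) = (s - 1)*(s + 4)*(s + 3)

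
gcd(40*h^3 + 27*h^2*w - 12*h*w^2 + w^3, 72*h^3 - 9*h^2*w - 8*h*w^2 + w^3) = -8*h + w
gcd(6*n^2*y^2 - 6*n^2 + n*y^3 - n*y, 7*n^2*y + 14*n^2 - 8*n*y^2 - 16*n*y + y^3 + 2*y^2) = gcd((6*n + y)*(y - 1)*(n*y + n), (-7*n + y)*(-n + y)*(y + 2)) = 1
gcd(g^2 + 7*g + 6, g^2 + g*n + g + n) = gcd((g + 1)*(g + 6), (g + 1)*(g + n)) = g + 1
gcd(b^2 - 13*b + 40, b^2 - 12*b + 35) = b - 5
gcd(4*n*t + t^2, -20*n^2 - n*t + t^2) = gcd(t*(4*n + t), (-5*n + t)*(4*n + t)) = 4*n + t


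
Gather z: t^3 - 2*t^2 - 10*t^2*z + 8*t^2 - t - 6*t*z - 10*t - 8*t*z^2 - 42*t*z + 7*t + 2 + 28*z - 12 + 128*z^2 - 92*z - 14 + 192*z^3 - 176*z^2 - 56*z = t^3 + 6*t^2 - 4*t + 192*z^3 + z^2*(-8*t - 48) + z*(-10*t^2 - 48*t - 120) - 24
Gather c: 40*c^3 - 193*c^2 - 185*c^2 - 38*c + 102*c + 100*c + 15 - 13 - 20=40*c^3 - 378*c^2 + 164*c - 18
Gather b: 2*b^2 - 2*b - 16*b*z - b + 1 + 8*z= 2*b^2 + b*(-16*z - 3) + 8*z + 1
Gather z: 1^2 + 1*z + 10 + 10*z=11*z + 11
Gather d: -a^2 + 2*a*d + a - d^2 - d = -a^2 + a - d^2 + d*(2*a - 1)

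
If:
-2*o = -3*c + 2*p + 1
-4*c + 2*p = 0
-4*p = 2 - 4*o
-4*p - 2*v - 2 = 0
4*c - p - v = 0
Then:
No Solution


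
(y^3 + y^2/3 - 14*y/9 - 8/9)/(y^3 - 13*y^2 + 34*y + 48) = (9*y^2 - 6*y - 8)/(9*(y^2 - 14*y + 48))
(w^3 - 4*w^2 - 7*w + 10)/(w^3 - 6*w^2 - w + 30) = (w - 1)/(w - 3)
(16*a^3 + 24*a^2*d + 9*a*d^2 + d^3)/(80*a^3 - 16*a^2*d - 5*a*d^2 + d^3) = (4*a^2 + 5*a*d + d^2)/(20*a^2 - 9*a*d + d^2)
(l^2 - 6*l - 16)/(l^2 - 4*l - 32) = (l + 2)/(l + 4)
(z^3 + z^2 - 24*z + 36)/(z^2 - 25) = (z^3 + z^2 - 24*z + 36)/(z^2 - 25)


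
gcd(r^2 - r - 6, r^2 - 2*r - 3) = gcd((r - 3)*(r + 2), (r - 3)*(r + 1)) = r - 3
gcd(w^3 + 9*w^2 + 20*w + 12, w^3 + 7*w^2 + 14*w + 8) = w^2 + 3*w + 2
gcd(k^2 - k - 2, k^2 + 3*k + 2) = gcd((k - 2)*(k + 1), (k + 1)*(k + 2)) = k + 1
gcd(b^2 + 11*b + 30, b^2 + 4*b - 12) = b + 6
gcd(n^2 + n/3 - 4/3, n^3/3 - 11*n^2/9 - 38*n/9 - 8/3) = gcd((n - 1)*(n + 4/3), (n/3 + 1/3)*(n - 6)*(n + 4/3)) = n + 4/3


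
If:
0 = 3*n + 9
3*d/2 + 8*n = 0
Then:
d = 16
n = -3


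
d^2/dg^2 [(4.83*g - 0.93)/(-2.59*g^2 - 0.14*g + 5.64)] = (-(4.83*g - 0.93)*(5.18*g + 0.14)*(10.36*g + 0.28) + (75.0582*g - 3.465)*(2.59*g^2 + 0.14*g - 5.64))/(2.59*g^2 + 0.14*g - 5.64)^3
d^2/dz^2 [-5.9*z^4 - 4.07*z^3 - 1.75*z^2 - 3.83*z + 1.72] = -70.8*z^2 - 24.42*z - 3.5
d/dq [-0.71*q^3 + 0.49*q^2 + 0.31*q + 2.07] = -2.13*q^2 + 0.98*q + 0.31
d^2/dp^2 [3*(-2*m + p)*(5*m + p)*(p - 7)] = 18*m + 18*p - 42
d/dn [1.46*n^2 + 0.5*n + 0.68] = 2.92*n + 0.5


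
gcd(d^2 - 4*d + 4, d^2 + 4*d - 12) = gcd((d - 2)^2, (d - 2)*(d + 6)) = d - 2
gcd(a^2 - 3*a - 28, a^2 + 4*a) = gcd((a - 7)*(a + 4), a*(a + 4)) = a + 4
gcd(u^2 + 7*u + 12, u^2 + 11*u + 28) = u + 4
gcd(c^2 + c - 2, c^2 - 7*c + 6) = c - 1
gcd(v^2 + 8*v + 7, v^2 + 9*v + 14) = v + 7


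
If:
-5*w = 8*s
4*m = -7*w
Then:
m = -7*w/4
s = -5*w/8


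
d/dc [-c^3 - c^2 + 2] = c*(-3*c - 2)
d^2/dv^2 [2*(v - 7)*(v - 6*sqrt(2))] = 4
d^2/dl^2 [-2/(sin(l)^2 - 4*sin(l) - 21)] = 4*(2*sin(l)^4 - 6*sin(l)^3 + 47*sin(l)^2 - 30*sin(l) - 37)/((sin(l) - 7)^3*(sin(l) + 3)^3)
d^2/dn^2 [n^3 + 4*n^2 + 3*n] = 6*n + 8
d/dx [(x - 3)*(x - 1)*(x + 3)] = 3*x^2 - 2*x - 9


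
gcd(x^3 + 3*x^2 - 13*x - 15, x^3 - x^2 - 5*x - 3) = x^2 - 2*x - 3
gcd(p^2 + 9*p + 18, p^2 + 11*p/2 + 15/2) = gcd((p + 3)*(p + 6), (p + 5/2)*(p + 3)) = p + 3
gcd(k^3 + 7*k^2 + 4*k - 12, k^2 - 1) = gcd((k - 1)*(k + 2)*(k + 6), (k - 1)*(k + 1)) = k - 1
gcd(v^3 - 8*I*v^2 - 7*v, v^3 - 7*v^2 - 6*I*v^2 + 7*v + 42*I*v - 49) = v - 7*I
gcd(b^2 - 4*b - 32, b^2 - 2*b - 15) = 1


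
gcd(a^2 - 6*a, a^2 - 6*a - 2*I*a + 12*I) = a - 6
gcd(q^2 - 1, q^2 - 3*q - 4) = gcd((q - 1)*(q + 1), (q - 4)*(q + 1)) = q + 1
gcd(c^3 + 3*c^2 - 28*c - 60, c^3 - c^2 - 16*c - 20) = c^2 - 3*c - 10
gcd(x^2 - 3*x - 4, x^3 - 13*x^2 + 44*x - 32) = x - 4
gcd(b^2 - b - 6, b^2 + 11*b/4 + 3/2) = b + 2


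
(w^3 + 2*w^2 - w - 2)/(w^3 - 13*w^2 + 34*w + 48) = (w^2 + w - 2)/(w^2 - 14*w + 48)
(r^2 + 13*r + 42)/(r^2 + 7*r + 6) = (r + 7)/(r + 1)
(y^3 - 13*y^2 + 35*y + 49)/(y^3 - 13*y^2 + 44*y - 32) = (y^3 - 13*y^2 + 35*y + 49)/(y^3 - 13*y^2 + 44*y - 32)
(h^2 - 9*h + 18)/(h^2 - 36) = (h - 3)/(h + 6)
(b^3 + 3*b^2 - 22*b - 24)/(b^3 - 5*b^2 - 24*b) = (-b^3 - 3*b^2 + 22*b + 24)/(b*(-b^2 + 5*b + 24))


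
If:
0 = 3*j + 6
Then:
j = -2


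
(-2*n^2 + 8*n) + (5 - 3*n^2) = -5*n^2 + 8*n + 5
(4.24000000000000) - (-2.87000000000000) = 7.11000000000000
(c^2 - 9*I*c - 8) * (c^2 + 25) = c^4 - 9*I*c^3 + 17*c^2 - 225*I*c - 200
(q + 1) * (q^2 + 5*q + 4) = q^3 + 6*q^2 + 9*q + 4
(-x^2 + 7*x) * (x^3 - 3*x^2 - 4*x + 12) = -x^5 + 10*x^4 - 17*x^3 - 40*x^2 + 84*x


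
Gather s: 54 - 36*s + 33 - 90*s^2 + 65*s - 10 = -90*s^2 + 29*s + 77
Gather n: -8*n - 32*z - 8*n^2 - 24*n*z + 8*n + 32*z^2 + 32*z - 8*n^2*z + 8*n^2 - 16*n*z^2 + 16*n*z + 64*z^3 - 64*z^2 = -8*n^2*z + n*(-16*z^2 - 8*z) + 64*z^3 - 32*z^2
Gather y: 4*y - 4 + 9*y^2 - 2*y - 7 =9*y^2 + 2*y - 11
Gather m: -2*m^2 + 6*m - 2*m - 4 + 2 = -2*m^2 + 4*m - 2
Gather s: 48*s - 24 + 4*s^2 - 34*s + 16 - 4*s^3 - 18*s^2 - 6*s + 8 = -4*s^3 - 14*s^2 + 8*s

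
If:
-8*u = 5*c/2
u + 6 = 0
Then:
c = 96/5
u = -6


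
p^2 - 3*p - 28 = (p - 7)*(p + 4)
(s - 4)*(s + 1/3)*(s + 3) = s^3 - 2*s^2/3 - 37*s/3 - 4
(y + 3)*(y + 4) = y^2 + 7*y + 12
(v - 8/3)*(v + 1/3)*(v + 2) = v^3 - v^2/3 - 50*v/9 - 16/9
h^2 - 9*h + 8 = (h - 8)*(h - 1)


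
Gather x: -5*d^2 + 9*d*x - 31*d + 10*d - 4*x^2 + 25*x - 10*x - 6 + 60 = -5*d^2 - 21*d - 4*x^2 + x*(9*d + 15) + 54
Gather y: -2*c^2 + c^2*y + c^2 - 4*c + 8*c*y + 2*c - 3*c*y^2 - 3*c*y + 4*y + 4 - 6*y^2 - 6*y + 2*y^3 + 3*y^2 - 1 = -c^2 - 2*c + 2*y^3 + y^2*(-3*c - 3) + y*(c^2 + 5*c - 2) + 3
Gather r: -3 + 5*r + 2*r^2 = 2*r^2 + 5*r - 3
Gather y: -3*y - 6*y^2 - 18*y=-6*y^2 - 21*y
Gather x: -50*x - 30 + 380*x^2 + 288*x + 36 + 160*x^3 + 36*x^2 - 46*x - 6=160*x^3 + 416*x^2 + 192*x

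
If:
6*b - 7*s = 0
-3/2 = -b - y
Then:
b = 3/2 - y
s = 9/7 - 6*y/7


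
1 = 1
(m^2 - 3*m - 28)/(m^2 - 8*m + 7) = (m + 4)/(m - 1)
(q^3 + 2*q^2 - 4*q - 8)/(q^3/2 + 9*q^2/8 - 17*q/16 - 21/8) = 16*(q^2 - 4)/(8*q^2 + 2*q - 21)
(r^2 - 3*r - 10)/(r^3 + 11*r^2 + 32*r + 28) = (r - 5)/(r^2 + 9*r + 14)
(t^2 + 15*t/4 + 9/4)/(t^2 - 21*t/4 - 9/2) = (t + 3)/(t - 6)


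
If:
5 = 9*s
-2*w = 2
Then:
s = 5/9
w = -1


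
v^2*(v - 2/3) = v^3 - 2*v^2/3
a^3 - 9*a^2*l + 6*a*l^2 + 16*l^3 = (a - 8*l)*(a - 2*l)*(a + l)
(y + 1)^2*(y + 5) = y^3 + 7*y^2 + 11*y + 5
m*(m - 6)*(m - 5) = m^3 - 11*m^2 + 30*m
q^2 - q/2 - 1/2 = (q - 1)*(q + 1/2)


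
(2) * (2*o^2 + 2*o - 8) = 4*o^2 + 4*o - 16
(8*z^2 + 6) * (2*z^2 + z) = 16*z^4 + 8*z^3 + 12*z^2 + 6*z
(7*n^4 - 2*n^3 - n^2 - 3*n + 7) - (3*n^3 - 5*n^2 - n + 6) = 7*n^4 - 5*n^3 + 4*n^2 - 2*n + 1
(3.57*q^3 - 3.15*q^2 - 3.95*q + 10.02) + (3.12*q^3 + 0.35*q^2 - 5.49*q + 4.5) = 6.69*q^3 - 2.8*q^2 - 9.44*q + 14.52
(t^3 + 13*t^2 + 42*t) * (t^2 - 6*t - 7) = t^5 + 7*t^4 - 43*t^3 - 343*t^2 - 294*t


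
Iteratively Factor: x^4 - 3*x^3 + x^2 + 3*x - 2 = (x - 1)*(x^3 - 2*x^2 - x + 2) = (x - 1)^2*(x^2 - x - 2) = (x - 2)*(x - 1)^2*(x + 1)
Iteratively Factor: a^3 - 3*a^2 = (a)*(a^2 - 3*a) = a^2*(a - 3)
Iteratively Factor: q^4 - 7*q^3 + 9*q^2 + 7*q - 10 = (q - 5)*(q^3 - 2*q^2 - q + 2) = (q - 5)*(q - 1)*(q^2 - q - 2) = (q - 5)*(q - 1)*(q + 1)*(q - 2)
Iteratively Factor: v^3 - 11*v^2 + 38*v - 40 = (v - 4)*(v^2 - 7*v + 10) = (v - 5)*(v - 4)*(v - 2)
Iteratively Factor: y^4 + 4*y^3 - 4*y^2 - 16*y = (y - 2)*(y^3 + 6*y^2 + 8*y) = (y - 2)*(y + 2)*(y^2 + 4*y) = (y - 2)*(y + 2)*(y + 4)*(y)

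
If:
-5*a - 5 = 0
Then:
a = -1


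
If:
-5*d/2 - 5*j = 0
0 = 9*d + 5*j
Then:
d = 0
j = 0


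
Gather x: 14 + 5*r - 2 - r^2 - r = -r^2 + 4*r + 12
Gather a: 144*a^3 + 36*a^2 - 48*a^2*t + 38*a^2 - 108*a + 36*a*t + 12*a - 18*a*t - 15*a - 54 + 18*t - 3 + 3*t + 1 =144*a^3 + a^2*(74 - 48*t) + a*(18*t - 111) + 21*t - 56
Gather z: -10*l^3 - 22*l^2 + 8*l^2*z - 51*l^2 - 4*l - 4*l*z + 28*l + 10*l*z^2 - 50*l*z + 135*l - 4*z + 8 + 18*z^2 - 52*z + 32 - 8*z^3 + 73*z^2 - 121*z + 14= -10*l^3 - 73*l^2 + 159*l - 8*z^3 + z^2*(10*l + 91) + z*(8*l^2 - 54*l - 177) + 54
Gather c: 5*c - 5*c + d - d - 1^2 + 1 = 0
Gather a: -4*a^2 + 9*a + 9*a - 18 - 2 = -4*a^2 + 18*a - 20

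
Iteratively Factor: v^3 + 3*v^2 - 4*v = (v + 4)*(v^2 - v) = (v - 1)*(v + 4)*(v)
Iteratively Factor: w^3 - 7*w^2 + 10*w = (w - 5)*(w^2 - 2*w) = w*(w - 5)*(w - 2)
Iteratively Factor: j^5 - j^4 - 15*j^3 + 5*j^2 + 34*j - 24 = (j - 4)*(j^4 + 3*j^3 - 3*j^2 - 7*j + 6) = (j - 4)*(j - 1)*(j^3 + 4*j^2 + j - 6) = (j - 4)*(j - 1)^2*(j^2 + 5*j + 6) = (j - 4)*(j - 1)^2*(j + 2)*(j + 3)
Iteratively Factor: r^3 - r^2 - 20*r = (r - 5)*(r^2 + 4*r) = r*(r - 5)*(r + 4)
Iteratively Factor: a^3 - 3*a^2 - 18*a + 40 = (a - 2)*(a^2 - a - 20) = (a - 2)*(a + 4)*(a - 5)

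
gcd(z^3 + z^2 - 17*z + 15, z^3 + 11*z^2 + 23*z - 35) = z^2 + 4*z - 5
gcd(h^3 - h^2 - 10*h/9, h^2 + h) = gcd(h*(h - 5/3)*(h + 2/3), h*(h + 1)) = h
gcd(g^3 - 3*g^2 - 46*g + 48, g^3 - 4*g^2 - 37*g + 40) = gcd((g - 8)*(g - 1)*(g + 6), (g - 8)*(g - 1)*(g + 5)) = g^2 - 9*g + 8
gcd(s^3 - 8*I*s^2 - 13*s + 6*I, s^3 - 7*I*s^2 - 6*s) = s^2 - 7*I*s - 6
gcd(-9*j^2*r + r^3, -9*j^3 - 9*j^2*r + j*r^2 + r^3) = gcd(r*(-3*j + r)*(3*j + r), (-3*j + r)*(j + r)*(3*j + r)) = -9*j^2 + r^2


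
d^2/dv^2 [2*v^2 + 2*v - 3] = 4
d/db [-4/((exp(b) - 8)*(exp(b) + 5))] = (8*exp(b) - 12)*exp(b)/((exp(b) - 8)^2*(exp(b) + 5)^2)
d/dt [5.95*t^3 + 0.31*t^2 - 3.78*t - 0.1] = 17.85*t^2 + 0.62*t - 3.78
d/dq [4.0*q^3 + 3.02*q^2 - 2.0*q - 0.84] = 12.0*q^2 + 6.04*q - 2.0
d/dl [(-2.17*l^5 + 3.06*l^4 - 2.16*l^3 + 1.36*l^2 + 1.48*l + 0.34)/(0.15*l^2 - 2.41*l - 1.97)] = (-0.9765*l^6 + 21.8368*l^5 - 1.07330000000001*l^4 - 13.7016*l^3 + 9.266*l^2 - 5.4604*l - 2.0962)/(0.0225*l^4 - 0.723*l^3 + 5.2171*l^2 + 9.4954*l + 3.8809)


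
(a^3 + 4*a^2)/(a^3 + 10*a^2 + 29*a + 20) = a^2/(a^2 + 6*a + 5)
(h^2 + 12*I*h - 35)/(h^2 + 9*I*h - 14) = (h + 5*I)/(h + 2*I)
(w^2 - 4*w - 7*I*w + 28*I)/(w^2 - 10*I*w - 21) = (w - 4)/(w - 3*I)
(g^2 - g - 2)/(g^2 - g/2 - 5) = 2*(-g^2 + g + 2)/(-2*g^2 + g + 10)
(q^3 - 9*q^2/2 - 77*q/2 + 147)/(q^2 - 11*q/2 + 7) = (q^2 - q - 42)/(q - 2)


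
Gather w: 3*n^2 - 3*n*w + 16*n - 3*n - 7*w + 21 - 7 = 3*n^2 + 13*n + w*(-3*n - 7) + 14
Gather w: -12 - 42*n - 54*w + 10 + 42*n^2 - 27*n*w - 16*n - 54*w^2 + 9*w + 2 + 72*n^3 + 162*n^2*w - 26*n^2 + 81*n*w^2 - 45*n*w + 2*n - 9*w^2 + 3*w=72*n^3 + 16*n^2 - 56*n + w^2*(81*n - 63) + w*(162*n^2 - 72*n - 42)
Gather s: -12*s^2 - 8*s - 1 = -12*s^2 - 8*s - 1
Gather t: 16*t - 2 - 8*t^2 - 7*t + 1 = -8*t^2 + 9*t - 1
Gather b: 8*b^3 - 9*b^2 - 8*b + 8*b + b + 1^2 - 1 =8*b^3 - 9*b^2 + b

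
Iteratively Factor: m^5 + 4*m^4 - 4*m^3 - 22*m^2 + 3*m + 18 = (m - 1)*(m^4 + 5*m^3 + m^2 - 21*m - 18) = (m - 1)*(m + 3)*(m^3 + 2*m^2 - 5*m - 6) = (m - 1)*(m + 3)^2*(m^2 - m - 2) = (m - 2)*(m - 1)*(m + 3)^2*(m + 1)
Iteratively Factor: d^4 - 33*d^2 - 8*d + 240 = (d - 5)*(d^3 + 5*d^2 - 8*d - 48) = (d - 5)*(d + 4)*(d^2 + d - 12) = (d - 5)*(d - 3)*(d + 4)*(d + 4)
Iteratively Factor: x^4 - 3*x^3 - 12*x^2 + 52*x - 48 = (x - 2)*(x^3 - x^2 - 14*x + 24) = (x - 2)^2*(x^2 + x - 12) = (x - 3)*(x - 2)^2*(x + 4)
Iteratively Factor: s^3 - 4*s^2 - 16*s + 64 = (s - 4)*(s^2 - 16) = (s - 4)^2*(s + 4)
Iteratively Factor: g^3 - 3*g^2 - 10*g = (g + 2)*(g^2 - 5*g) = (g - 5)*(g + 2)*(g)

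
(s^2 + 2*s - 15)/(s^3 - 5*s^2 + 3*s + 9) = (s + 5)/(s^2 - 2*s - 3)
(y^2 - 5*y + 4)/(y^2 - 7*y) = (y^2 - 5*y + 4)/(y*(y - 7))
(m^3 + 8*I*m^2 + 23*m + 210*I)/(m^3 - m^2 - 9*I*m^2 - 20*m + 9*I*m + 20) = (m^2 + 13*I*m - 42)/(m^2 - m*(1 + 4*I) + 4*I)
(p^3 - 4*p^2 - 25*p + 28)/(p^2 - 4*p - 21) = (p^2 + 3*p - 4)/(p + 3)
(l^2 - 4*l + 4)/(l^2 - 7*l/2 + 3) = 2*(l - 2)/(2*l - 3)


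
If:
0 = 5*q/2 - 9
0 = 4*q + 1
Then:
No Solution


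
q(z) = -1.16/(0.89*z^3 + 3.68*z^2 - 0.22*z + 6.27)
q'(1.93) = 0.04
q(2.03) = -0.04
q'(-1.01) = -0.07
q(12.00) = -0.00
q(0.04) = -0.19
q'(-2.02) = -0.02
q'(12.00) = 0.00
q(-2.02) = -0.08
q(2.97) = -0.02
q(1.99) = -0.04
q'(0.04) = 0.00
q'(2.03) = 0.04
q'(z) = -1.16*(-2.67*z^2 - 7.36*z + 0.22)/(0.89*z^3 + 3.68*z^2 - 0.22*z + 6.27)^2 = (3.0972*z^2 + 8.5376*z - 0.2552)/(0.89*z^3 + 3.68*z^2 - 0.22*z + 6.27)^2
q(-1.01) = -0.12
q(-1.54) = -0.10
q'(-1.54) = -0.04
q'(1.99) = 0.04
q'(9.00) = 0.00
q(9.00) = -0.00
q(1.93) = -0.04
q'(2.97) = 0.01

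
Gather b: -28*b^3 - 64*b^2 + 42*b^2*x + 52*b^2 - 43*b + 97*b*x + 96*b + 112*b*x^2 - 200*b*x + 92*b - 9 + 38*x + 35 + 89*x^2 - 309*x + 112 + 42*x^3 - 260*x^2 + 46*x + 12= -28*b^3 + b^2*(42*x - 12) + b*(112*x^2 - 103*x + 145) + 42*x^3 - 171*x^2 - 225*x + 150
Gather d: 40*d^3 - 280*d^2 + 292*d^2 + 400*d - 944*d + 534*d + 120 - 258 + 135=40*d^3 + 12*d^2 - 10*d - 3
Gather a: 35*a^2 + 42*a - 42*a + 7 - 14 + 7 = 35*a^2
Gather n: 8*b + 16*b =24*b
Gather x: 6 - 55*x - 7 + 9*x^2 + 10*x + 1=9*x^2 - 45*x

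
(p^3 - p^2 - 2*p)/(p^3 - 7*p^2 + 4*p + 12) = p/(p - 6)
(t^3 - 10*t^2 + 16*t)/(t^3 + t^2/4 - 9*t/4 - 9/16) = 16*t*(t^2 - 10*t + 16)/(16*t^3 + 4*t^2 - 36*t - 9)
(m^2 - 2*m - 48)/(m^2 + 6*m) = (m - 8)/m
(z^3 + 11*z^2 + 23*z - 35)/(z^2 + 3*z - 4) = (z^2 + 12*z + 35)/(z + 4)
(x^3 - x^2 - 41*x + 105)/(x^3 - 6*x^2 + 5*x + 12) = (x^2 + 2*x - 35)/(x^2 - 3*x - 4)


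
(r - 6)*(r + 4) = r^2 - 2*r - 24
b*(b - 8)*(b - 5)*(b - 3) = b^4 - 16*b^3 + 79*b^2 - 120*b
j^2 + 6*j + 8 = (j + 2)*(j + 4)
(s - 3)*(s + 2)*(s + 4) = s^3 + 3*s^2 - 10*s - 24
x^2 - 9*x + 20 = (x - 5)*(x - 4)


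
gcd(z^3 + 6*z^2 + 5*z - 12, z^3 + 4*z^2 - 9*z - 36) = z^2 + 7*z + 12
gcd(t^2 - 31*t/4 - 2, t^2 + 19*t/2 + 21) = 1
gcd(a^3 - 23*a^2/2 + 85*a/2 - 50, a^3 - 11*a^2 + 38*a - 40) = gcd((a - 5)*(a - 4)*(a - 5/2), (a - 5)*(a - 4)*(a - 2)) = a^2 - 9*a + 20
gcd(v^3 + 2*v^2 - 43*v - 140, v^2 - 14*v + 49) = v - 7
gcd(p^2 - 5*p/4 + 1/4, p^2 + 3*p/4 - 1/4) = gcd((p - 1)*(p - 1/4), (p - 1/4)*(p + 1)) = p - 1/4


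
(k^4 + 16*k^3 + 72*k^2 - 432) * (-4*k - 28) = -4*k^5 - 92*k^4 - 736*k^3 - 2016*k^2 + 1728*k + 12096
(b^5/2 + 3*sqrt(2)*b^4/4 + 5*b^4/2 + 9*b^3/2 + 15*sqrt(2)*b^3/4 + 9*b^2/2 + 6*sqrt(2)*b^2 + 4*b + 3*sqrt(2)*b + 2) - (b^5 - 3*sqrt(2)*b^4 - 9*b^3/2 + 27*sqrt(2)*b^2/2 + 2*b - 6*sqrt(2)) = -b^5/2 + 5*b^4/2 + 15*sqrt(2)*b^4/4 + 15*sqrt(2)*b^3/4 + 9*b^3 - 15*sqrt(2)*b^2/2 + 9*b^2/2 + 2*b + 3*sqrt(2)*b + 2 + 6*sqrt(2)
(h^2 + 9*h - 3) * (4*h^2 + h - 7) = 4*h^4 + 37*h^3 - 10*h^2 - 66*h + 21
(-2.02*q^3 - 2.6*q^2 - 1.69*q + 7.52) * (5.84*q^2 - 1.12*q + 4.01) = -11.7968*q^5 - 12.9216*q^4 - 15.0578*q^3 + 35.3836*q^2 - 15.1993*q + 30.1552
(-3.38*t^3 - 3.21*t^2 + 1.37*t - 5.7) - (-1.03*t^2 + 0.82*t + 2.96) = -3.38*t^3 - 2.18*t^2 + 0.55*t - 8.66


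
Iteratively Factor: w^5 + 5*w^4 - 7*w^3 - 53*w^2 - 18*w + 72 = (w + 2)*(w^4 + 3*w^3 - 13*w^2 - 27*w + 36) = (w - 1)*(w + 2)*(w^3 + 4*w^2 - 9*w - 36) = (w - 1)*(w + 2)*(w + 3)*(w^2 + w - 12) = (w - 1)*(w + 2)*(w + 3)*(w + 4)*(w - 3)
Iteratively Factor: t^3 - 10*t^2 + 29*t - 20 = (t - 5)*(t^2 - 5*t + 4) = (t - 5)*(t - 1)*(t - 4)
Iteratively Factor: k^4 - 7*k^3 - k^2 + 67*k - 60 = (k + 3)*(k^3 - 10*k^2 + 29*k - 20) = (k - 1)*(k + 3)*(k^2 - 9*k + 20) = (k - 4)*(k - 1)*(k + 3)*(k - 5)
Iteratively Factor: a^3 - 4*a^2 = (a)*(a^2 - 4*a) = a^2*(a - 4)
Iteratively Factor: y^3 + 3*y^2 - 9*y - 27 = (y - 3)*(y^2 + 6*y + 9) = (y - 3)*(y + 3)*(y + 3)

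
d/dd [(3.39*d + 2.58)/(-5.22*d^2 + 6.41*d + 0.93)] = (17.6958*d^2 + 26.9352*d - 13.3851)/(27.2484*d^4 - 66.9204*d^3 + 31.3789*d^2 + 11.9226*d + 0.8649)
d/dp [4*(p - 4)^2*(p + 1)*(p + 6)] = 16*p^3 - 12*p^2 - 272*p + 256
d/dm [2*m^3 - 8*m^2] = 2*m*(3*m - 8)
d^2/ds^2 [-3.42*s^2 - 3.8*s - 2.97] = -6.84000000000000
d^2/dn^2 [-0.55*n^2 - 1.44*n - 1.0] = -1.10000000000000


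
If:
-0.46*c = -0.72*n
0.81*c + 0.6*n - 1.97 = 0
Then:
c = 1.65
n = 1.05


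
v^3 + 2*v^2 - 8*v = v*(v - 2)*(v + 4)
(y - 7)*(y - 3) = y^2 - 10*y + 21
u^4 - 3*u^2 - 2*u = u*(u - 2)*(u + 1)^2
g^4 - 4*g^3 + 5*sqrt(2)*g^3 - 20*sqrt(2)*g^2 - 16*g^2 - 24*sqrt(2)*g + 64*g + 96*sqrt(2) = (g - 4)*(g - 2*sqrt(2))*(g + sqrt(2))*(g + 6*sqrt(2))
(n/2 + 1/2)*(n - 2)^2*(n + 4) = n^4/2 + n^3/2 - 6*n^2 + 2*n + 8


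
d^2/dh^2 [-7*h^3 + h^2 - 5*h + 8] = 2 - 42*h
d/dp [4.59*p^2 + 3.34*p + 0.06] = 9.18*p + 3.34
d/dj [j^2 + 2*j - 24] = 2*j + 2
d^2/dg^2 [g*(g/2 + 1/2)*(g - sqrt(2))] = 3*g - sqrt(2) + 1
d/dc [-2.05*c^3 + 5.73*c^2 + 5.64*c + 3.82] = -6.15*c^2 + 11.46*c + 5.64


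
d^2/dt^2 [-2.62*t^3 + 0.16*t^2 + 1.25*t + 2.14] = 0.32 - 15.72*t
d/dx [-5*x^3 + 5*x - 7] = 5 - 15*x^2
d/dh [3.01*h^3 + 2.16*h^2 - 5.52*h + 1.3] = 9.03*h^2 + 4.32*h - 5.52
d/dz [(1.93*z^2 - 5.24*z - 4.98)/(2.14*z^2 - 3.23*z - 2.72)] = (4.9797*z^2 + 10.8152*z - 1.8326)/(4.5796*z^4 - 13.8244*z^3 - 1.2087*z^2 + 17.5712*z + 7.3984)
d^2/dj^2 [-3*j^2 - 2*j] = -6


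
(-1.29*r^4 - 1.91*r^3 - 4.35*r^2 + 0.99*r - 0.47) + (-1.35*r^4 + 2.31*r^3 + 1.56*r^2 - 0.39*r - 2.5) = -2.64*r^4 + 0.4*r^3 - 2.79*r^2 + 0.6*r - 2.97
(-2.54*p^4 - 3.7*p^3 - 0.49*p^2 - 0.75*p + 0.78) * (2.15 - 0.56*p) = 1.4224*p^5 - 3.389*p^4 - 7.6806*p^3 - 0.6335*p^2 - 2.0493*p + 1.677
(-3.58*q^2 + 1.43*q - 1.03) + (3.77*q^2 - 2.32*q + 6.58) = 0.19*q^2 - 0.89*q + 5.55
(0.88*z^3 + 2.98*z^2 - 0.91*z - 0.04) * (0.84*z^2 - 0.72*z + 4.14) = 0.7392*z^5 + 1.8696*z^4 + 0.7332*z^3 + 12.9588*z^2 - 3.7386*z - 0.1656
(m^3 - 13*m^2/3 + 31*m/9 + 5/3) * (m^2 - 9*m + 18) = m^5 - 40*m^4/3 + 544*m^3/9 - 322*m^2/3 + 47*m + 30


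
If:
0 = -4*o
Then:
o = 0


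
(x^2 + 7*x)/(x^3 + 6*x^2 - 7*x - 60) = x*(x + 7)/(x^3 + 6*x^2 - 7*x - 60)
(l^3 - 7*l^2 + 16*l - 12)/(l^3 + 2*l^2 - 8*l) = (l^2 - 5*l + 6)/(l*(l + 4))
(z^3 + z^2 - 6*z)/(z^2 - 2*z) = z + 3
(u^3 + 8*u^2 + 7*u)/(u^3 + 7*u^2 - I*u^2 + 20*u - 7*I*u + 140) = u*(u + 1)/(u^2 - I*u + 20)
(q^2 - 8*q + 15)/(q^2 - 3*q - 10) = (q - 3)/(q + 2)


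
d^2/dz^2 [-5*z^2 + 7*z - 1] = -10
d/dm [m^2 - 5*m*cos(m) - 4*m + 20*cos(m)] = 5*m*sin(m) + 2*m - 20*sin(m) - 5*cos(m) - 4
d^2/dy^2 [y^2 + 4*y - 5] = 2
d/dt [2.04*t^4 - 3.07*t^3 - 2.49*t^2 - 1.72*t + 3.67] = 8.16*t^3 - 9.21*t^2 - 4.98*t - 1.72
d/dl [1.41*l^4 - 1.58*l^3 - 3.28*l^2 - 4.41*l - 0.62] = 5.64*l^3 - 4.74*l^2 - 6.56*l - 4.41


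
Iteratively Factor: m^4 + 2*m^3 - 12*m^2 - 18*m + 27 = (m + 3)*(m^3 - m^2 - 9*m + 9) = (m - 3)*(m + 3)*(m^2 + 2*m - 3) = (m - 3)*(m + 3)^2*(m - 1)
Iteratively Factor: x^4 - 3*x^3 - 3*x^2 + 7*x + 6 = (x - 2)*(x^3 - x^2 - 5*x - 3) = (x - 2)*(x + 1)*(x^2 - 2*x - 3) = (x - 2)*(x + 1)^2*(x - 3)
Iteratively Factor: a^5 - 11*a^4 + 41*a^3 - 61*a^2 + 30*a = (a - 5)*(a^4 - 6*a^3 + 11*a^2 - 6*a) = (a - 5)*(a - 2)*(a^3 - 4*a^2 + 3*a) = (a - 5)*(a - 2)*(a - 1)*(a^2 - 3*a) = a*(a - 5)*(a - 2)*(a - 1)*(a - 3)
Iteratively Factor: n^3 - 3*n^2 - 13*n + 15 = (n - 5)*(n^2 + 2*n - 3) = (n - 5)*(n + 3)*(n - 1)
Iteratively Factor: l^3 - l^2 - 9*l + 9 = (l - 3)*(l^2 + 2*l - 3) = (l - 3)*(l - 1)*(l + 3)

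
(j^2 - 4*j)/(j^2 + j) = (j - 4)/(j + 1)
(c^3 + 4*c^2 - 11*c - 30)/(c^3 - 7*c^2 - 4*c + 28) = (c^2 + 2*c - 15)/(c^2 - 9*c + 14)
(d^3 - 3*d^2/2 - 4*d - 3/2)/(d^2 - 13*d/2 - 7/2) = (d^2 - 2*d - 3)/(d - 7)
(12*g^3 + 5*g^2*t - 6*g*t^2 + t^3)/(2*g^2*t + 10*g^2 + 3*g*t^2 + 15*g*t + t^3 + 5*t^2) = (12*g^2 - 7*g*t + t^2)/(2*g*t + 10*g + t^2 + 5*t)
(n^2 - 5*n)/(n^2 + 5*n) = (n - 5)/(n + 5)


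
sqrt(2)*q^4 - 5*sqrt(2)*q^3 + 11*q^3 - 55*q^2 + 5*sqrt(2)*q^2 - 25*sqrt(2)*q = q*(q - 5)*(q + 5*sqrt(2))*(sqrt(2)*q + 1)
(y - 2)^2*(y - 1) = y^3 - 5*y^2 + 8*y - 4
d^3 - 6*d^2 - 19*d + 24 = (d - 8)*(d - 1)*(d + 3)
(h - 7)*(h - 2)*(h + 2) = h^3 - 7*h^2 - 4*h + 28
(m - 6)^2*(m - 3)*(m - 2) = m^4 - 17*m^3 + 102*m^2 - 252*m + 216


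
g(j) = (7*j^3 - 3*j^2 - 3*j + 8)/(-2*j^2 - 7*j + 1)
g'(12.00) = -3.30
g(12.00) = -31.36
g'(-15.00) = -3.13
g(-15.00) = 70.49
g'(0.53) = 5.72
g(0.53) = -2.02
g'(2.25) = -1.91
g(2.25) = -2.65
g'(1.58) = -1.28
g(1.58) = -1.55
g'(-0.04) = 31.91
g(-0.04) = 6.36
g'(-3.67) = 44734.70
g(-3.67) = 1482.70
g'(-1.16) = 4.81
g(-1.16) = -0.54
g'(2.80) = -2.22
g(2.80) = -3.78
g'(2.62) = -2.13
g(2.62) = -3.39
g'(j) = (4*j + 7)*(7*j^3 - 3*j^2 - 3*j + 8)/(-2*j^2 - 7*j + 1)^2 + (21*j^2 - 6*j - 3)/(-2*j^2 - 7*j + 1) = (-14*j^4 - 98*j^3 + 36*j^2 + 26*j + 53)/(4*j^4 + 28*j^3 + 45*j^2 - 14*j + 1)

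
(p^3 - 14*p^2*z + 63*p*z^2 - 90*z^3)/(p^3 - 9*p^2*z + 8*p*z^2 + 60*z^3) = (p - 3*z)/(p + 2*z)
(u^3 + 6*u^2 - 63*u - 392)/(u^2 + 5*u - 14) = (u^2 - u - 56)/(u - 2)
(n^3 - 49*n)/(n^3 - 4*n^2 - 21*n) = (n + 7)/(n + 3)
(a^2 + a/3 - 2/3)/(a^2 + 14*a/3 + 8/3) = (3*a^2 + a - 2)/(3*a^2 + 14*a + 8)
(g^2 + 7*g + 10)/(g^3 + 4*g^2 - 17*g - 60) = (g + 2)/(g^2 - g - 12)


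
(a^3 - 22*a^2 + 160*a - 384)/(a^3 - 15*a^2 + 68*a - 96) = (a^2 - 14*a + 48)/(a^2 - 7*a + 12)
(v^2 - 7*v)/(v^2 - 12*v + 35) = v/(v - 5)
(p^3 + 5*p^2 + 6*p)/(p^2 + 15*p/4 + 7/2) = 4*p*(p + 3)/(4*p + 7)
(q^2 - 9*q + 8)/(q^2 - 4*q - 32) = (q - 1)/(q + 4)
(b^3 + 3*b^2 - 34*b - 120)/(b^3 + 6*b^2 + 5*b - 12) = (b^2 - b - 30)/(b^2 + 2*b - 3)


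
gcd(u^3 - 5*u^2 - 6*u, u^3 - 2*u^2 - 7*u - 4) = u + 1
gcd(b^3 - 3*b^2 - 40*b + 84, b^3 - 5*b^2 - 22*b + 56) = b^2 - 9*b + 14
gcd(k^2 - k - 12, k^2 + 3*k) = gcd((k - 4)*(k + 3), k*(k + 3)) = k + 3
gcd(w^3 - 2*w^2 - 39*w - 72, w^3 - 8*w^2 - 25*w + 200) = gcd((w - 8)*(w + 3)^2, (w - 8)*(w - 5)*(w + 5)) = w - 8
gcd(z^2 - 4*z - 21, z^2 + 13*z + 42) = 1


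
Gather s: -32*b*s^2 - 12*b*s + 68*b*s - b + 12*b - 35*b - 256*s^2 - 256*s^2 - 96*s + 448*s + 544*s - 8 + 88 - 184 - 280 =-24*b + s^2*(-32*b - 512) + s*(56*b + 896) - 384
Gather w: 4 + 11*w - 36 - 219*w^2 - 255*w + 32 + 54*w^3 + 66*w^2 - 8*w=54*w^3 - 153*w^2 - 252*w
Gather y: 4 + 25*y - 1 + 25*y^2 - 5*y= 25*y^2 + 20*y + 3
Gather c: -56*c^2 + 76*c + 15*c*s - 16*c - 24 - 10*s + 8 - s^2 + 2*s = -56*c^2 + c*(15*s + 60) - s^2 - 8*s - 16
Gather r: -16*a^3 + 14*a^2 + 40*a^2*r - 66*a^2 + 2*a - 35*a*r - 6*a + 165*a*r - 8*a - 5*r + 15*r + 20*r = -16*a^3 - 52*a^2 - 12*a + r*(40*a^2 + 130*a + 30)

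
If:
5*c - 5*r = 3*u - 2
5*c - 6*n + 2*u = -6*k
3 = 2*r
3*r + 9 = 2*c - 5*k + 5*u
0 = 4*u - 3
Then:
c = 31/20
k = -133/100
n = 127/600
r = 3/2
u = 3/4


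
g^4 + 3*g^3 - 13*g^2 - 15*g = g*(g - 3)*(g + 1)*(g + 5)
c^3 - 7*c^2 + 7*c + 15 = (c - 5)*(c - 3)*(c + 1)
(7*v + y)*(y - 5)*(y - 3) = 7*v*y^2 - 56*v*y + 105*v + y^3 - 8*y^2 + 15*y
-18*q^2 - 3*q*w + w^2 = (-6*q + w)*(3*q + w)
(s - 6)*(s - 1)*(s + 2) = s^3 - 5*s^2 - 8*s + 12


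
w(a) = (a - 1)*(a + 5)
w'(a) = 2*a + 4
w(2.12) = 7.97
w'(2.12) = 8.24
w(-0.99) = -7.98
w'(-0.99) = 2.02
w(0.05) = -4.80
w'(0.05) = 4.10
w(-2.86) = -8.26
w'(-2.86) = -1.72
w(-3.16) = -7.65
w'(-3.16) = -2.32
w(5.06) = 40.84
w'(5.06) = 14.12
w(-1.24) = -8.42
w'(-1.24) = 1.52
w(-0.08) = -5.31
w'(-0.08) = 3.84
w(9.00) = 112.00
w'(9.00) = 22.00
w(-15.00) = 160.00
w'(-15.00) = -26.00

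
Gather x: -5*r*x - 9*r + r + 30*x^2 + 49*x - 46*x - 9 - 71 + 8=-8*r + 30*x^2 + x*(3 - 5*r) - 72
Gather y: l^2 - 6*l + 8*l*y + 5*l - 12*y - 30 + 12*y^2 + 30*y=l^2 - l + 12*y^2 + y*(8*l + 18) - 30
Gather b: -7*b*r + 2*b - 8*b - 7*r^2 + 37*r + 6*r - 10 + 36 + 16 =b*(-7*r - 6) - 7*r^2 + 43*r + 42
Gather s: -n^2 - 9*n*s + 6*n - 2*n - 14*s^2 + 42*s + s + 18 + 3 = -n^2 + 4*n - 14*s^2 + s*(43 - 9*n) + 21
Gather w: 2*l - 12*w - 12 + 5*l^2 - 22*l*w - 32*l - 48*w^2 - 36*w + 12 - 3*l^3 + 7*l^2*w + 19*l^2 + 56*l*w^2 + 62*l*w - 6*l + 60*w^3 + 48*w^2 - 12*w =-3*l^3 + 24*l^2 + 56*l*w^2 - 36*l + 60*w^3 + w*(7*l^2 + 40*l - 60)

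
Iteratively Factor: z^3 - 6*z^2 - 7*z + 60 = (z - 4)*(z^2 - 2*z - 15) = (z - 5)*(z - 4)*(z + 3)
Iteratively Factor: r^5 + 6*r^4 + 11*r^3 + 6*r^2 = (r)*(r^4 + 6*r^3 + 11*r^2 + 6*r) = r^2*(r^3 + 6*r^2 + 11*r + 6) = r^2*(r + 2)*(r^2 + 4*r + 3) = r^2*(r + 1)*(r + 2)*(r + 3)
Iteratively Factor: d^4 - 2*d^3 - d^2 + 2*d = (d - 2)*(d^3 - d) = (d - 2)*(d + 1)*(d^2 - d) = (d - 2)*(d - 1)*(d + 1)*(d)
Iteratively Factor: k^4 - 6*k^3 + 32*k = (k - 4)*(k^3 - 2*k^2 - 8*k) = (k - 4)*(k + 2)*(k^2 - 4*k) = k*(k - 4)*(k + 2)*(k - 4)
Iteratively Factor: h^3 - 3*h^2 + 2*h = (h)*(h^2 - 3*h + 2) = h*(h - 1)*(h - 2)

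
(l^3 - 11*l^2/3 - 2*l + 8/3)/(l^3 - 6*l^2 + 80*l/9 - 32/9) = 3*(l + 1)/(3*l - 4)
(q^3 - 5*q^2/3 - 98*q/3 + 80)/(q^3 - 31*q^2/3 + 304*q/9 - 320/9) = 3*(q + 6)/(3*q - 8)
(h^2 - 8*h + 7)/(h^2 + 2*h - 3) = (h - 7)/(h + 3)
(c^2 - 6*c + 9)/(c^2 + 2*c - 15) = (c - 3)/(c + 5)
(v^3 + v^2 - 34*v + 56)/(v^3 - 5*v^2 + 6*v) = (v^2 + 3*v - 28)/(v*(v - 3))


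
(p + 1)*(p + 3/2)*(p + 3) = p^3 + 11*p^2/2 + 9*p + 9/2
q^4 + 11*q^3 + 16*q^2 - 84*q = q*(q - 2)*(q + 6)*(q + 7)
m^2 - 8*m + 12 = (m - 6)*(m - 2)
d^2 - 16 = (d - 4)*(d + 4)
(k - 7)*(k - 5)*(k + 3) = k^3 - 9*k^2 - k + 105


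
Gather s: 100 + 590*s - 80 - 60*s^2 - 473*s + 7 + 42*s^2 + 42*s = -18*s^2 + 159*s + 27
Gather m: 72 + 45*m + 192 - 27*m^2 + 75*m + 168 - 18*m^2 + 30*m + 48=-45*m^2 + 150*m + 480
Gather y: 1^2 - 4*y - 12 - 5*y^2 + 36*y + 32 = -5*y^2 + 32*y + 21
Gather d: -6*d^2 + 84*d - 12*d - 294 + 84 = -6*d^2 + 72*d - 210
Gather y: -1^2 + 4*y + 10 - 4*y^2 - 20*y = -4*y^2 - 16*y + 9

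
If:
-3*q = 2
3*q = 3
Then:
No Solution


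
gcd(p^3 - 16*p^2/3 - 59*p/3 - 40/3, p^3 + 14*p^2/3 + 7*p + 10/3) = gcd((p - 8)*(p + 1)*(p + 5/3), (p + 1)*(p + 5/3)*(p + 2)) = p^2 + 8*p/3 + 5/3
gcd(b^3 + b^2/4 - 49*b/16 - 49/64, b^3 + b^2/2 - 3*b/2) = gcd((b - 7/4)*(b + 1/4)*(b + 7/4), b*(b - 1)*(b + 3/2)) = 1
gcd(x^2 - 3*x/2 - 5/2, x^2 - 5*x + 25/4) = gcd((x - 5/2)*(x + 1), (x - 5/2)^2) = x - 5/2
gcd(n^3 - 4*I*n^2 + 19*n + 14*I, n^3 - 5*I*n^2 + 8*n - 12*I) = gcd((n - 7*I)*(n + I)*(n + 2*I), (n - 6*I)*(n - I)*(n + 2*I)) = n + 2*I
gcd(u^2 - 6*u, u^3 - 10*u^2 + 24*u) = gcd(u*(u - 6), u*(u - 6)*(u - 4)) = u^2 - 6*u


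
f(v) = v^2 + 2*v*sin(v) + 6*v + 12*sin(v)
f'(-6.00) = -5.44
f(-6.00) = 0.00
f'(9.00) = -2.51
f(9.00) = 147.36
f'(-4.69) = -1.44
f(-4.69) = -3.52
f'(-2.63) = -6.12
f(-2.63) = -12.16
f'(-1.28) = 4.23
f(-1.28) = -15.09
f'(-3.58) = -4.69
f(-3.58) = -6.61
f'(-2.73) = -6.25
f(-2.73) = -11.54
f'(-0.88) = 9.22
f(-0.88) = -12.40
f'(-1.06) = 6.97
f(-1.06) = -13.86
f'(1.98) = 5.44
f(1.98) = 30.44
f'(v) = 2*v*cos(v) + 2*v + 2*sin(v) + 12*cos(v) + 6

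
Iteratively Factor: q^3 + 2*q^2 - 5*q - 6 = (q - 2)*(q^2 + 4*q + 3) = (q - 2)*(q + 3)*(q + 1)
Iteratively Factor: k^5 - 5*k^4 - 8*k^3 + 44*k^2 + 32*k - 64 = (k + 2)*(k^4 - 7*k^3 + 6*k^2 + 32*k - 32) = (k - 4)*(k + 2)*(k^3 - 3*k^2 - 6*k + 8) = (k - 4)^2*(k + 2)*(k^2 + k - 2) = (k - 4)^2*(k - 1)*(k + 2)*(k + 2)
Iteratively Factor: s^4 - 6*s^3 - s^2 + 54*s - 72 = (s - 3)*(s^3 - 3*s^2 - 10*s + 24) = (s - 3)*(s + 3)*(s^2 - 6*s + 8) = (s - 3)*(s - 2)*(s + 3)*(s - 4)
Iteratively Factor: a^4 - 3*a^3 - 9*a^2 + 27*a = (a)*(a^3 - 3*a^2 - 9*a + 27) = a*(a - 3)*(a^2 - 9) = a*(a - 3)^2*(a + 3)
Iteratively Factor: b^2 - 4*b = (b - 4)*(b)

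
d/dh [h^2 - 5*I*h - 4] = 2*h - 5*I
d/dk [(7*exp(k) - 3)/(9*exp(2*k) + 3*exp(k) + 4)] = (-63*exp(2*k) + 54*exp(k) + 37)*exp(k)/(81*exp(4*k) + 54*exp(3*k) + 81*exp(2*k) + 24*exp(k) + 16)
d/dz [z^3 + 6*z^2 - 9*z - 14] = 3*z^2 + 12*z - 9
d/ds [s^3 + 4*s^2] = s*(3*s + 8)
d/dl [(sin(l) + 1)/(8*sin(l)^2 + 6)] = (-4*sin(l)^2 - 8*sin(l) + 3)*cos(l)/(2*(4*sin(l)^2 + 3)^2)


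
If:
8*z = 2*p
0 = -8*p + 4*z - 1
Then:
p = -1/7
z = -1/28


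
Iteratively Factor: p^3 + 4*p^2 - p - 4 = (p + 1)*(p^2 + 3*p - 4) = (p + 1)*(p + 4)*(p - 1)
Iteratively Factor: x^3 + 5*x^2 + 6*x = (x + 2)*(x^2 + 3*x) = x*(x + 2)*(x + 3)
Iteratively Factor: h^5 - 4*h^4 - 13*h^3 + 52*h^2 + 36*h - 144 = (h + 2)*(h^4 - 6*h^3 - h^2 + 54*h - 72) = (h - 2)*(h + 2)*(h^3 - 4*h^2 - 9*h + 36) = (h - 4)*(h - 2)*(h + 2)*(h^2 - 9) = (h - 4)*(h - 2)*(h + 2)*(h + 3)*(h - 3)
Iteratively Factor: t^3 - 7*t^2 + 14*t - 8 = (t - 1)*(t^2 - 6*t + 8) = (t - 4)*(t - 1)*(t - 2)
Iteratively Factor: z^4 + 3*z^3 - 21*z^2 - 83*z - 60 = (z - 5)*(z^3 + 8*z^2 + 19*z + 12) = (z - 5)*(z + 4)*(z^2 + 4*z + 3) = (z - 5)*(z + 3)*(z + 4)*(z + 1)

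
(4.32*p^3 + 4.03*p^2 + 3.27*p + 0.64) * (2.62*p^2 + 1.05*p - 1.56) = 11.3184*p^5 + 15.0946*p^4 + 6.0597*p^3 - 1.1765*p^2 - 4.4292*p - 0.9984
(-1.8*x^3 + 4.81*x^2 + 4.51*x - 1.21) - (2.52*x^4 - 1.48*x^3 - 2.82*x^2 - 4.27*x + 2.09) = -2.52*x^4 - 0.32*x^3 + 7.63*x^2 + 8.78*x - 3.3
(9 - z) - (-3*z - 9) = 2*z + 18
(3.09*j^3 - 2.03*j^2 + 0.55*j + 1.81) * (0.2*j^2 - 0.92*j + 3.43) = 0.618*j^5 - 3.2488*j^4 + 12.5763*j^3 - 7.1069*j^2 + 0.2213*j + 6.2083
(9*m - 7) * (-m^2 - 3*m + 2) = -9*m^3 - 20*m^2 + 39*m - 14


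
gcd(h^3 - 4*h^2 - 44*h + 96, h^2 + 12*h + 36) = h + 6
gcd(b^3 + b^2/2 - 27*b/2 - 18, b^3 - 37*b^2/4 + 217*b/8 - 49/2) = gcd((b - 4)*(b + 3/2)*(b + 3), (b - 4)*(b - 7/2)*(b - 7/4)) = b - 4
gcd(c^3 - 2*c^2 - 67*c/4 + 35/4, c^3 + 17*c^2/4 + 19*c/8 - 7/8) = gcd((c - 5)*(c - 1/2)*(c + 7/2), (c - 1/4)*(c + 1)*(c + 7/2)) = c + 7/2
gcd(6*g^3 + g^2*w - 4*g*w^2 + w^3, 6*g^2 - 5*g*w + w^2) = 6*g^2 - 5*g*w + w^2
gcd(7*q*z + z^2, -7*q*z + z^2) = z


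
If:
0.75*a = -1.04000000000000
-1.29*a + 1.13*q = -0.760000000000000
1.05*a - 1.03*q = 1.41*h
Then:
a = -1.39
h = 0.62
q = -2.26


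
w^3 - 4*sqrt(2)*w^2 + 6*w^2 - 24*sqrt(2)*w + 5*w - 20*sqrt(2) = (w + 1)*(w + 5)*(w - 4*sqrt(2))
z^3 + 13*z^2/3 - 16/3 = (z - 1)*(z + 4/3)*(z + 4)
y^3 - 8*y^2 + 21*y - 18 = (y - 3)^2*(y - 2)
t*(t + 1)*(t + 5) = t^3 + 6*t^2 + 5*t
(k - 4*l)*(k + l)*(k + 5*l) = k^3 + 2*k^2*l - 19*k*l^2 - 20*l^3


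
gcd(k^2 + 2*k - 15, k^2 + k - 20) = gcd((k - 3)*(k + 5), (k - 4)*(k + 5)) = k + 5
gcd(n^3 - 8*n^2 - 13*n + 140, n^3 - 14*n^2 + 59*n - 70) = n^2 - 12*n + 35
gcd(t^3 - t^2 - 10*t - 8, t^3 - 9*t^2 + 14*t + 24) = t^2 - 3*t - 4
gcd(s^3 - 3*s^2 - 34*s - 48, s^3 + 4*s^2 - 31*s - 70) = s + 2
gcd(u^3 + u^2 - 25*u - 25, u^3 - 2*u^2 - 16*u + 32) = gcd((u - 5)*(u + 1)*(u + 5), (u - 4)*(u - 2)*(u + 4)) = 1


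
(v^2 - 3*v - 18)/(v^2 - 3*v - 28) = (-v^2 + 3*v + 18)/(-v^2 + 3*v + 28)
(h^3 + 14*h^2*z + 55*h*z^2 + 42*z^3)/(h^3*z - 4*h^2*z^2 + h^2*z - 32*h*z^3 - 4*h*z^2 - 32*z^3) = (-h^3 - 14*h^2*z - 55*h*z^2 - 42*z^3)/(z*(-h^3 + 4*h^2*z - h^2 + 32*h*z^2 + 4*h*z + 32*z^2))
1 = 1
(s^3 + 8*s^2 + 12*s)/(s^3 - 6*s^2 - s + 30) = s*(s + 6)/(s^2 - 8*s + 15)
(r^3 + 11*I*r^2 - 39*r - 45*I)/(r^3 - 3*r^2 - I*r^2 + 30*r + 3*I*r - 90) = (r^2 + 6*I*r - 9)/(r^2 + r*(-3 - 6*I) + 18*I)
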